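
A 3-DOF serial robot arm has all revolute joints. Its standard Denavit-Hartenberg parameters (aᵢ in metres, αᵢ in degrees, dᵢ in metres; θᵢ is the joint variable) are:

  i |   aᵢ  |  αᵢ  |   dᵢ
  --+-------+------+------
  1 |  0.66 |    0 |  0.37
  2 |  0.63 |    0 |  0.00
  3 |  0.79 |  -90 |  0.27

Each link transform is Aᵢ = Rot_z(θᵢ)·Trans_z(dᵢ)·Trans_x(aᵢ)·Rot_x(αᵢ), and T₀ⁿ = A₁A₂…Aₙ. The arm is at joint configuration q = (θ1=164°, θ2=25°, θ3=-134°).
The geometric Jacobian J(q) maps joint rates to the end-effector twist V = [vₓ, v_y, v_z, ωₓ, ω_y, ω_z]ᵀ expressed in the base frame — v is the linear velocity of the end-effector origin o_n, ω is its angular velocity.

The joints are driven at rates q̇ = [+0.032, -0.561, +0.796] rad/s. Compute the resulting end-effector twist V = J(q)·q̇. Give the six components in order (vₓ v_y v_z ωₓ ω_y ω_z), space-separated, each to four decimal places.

o_n = [-0.8036, 0.7305, 0.6400]
J₁: ẑ×o_n = [-0.7305, -0.8036, 0.0000], ω = ẑ
J2: z=[0.0000, 0.0000, 1.0000] o=[-0.6344, 0.1819, 0.3700] → [-0.5486, -0.1691, 0.0000, 0.0000, 0.0000, 1.0000]
J3: z=[0.0000, 0.0000, 1.0000] o=[-1.2567, 0.0834, 0.3700] → [-0.6471, 0.4531, 0.0000, 0.0000, 0.0000, 1.0000]
V = J·q̇ = [-0.2307, 0.4298, 0.0000, 0.0000, 0.0000, 0.2670]

-0.2307 0.4298 0.0000 0.0000 0.0000 0.2670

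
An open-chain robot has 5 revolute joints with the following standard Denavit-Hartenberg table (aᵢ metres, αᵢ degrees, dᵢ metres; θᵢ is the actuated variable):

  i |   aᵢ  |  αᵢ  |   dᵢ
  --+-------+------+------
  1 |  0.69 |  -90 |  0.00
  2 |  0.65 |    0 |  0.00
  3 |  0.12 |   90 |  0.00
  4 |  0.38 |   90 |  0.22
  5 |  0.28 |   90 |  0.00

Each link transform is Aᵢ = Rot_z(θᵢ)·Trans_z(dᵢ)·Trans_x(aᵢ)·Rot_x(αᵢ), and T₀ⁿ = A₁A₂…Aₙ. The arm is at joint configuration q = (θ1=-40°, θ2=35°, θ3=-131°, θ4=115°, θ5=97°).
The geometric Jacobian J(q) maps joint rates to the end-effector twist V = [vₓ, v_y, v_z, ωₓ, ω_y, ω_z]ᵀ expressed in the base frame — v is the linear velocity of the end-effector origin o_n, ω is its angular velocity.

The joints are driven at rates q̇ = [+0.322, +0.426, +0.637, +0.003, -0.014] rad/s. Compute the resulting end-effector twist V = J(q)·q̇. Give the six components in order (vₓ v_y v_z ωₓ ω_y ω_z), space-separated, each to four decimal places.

-0.1096 0.4029 0.2940 0.6782 0.8108 0.3091

o_n = [0.7607, -0.2291, -0.4509]
J₁: ẑ×o_n = [0.2291, 0.7607, -0.0000], ω = ẑ
J2: z=[0.6428, 0.7660, 0.0000] o=[0.5286, -0.4435, 0.0000] → [-0.3454, 0.2898, -0.0400, 0.6428, 0.7660, 0.0000]
J3: z=[0.6428, 0.7660, 0.0000] o=[0.9365, -0.7858, -0.3728] → [-0.0598, 0.0502, 0.4924, 0.6428, 0.7660, 0.0000]
J4: z=[-0.7618, 0.6393, -0.1045] o=[0.9268, -0.7777, -0.2535] → [-0.0689, -0.1330, -0.3118, -0.7618, 0.6393, -0.1045]
J5: z=[0.1991, 0.3846, 0.9013] o=[0.9935, -0.3840, -0.4362] → [-0.1453, -0.2069, 0.1204, 0.1991, 0.3846, 0.9013]
V = J·q̇ = [-0.1096, 0.4029, 0.2940, 0.6782, 0.8108, 0.3091]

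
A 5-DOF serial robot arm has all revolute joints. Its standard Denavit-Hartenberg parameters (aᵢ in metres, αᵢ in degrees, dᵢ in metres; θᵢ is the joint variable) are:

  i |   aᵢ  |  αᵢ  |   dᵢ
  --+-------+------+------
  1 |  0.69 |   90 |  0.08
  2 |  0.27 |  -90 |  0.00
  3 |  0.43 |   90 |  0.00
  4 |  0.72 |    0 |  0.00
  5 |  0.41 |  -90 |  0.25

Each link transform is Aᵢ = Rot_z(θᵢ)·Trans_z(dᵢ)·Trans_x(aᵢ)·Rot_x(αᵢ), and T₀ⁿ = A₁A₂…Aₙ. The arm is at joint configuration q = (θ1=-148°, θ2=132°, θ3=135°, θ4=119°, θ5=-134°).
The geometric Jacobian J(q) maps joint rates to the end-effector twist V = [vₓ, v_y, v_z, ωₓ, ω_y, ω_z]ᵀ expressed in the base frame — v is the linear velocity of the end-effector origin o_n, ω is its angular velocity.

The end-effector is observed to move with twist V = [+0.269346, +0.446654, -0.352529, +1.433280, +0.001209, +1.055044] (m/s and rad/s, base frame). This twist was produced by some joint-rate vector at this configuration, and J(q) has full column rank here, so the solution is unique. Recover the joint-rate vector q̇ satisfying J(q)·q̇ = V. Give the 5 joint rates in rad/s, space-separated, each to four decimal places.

0.7580 0.2760 0.7050 0.9100 0.5530

o_n = [0.0794, -0.5565, -0.1890]
J₁: ẑ×o_n = [0.5565, 0.0794, -0.0000], ω = ẑ
J2: z=[-0.5299, 0.8480, 0.0000] o=[-0.5852, -0.3656, 0.0800] → [-0.2281, -0.1425, -0.4624, -0.5299, 0.8480, 0.0000]
J3: z=[0.6302, 0.3938, -0.6691] o=[-0.4319, -0.2699, 0.2806] → [-0.3767, -0.0462, -0.3820, 0.6302, 0.3938, -0.6691]
J4: z=[0.7760, -0.3489, 0.5255] o=[-0.4434, -0.6356, 0.0547] → [0.0435, 0.4638, 0.2437, 0.7760, -0.3489, 0.5255]
J5: z=[0.7760, -0.3489, 0.5255] o=[-0.0372, -0.0907, -0.1833] → [0.2468, 0.0657, -0.3208, 0.7760, -0.3489, 0.5255]
q̇ = J⁺·V = [0.7580, 0.2760, 0.7050, 0.9100, 0.5530]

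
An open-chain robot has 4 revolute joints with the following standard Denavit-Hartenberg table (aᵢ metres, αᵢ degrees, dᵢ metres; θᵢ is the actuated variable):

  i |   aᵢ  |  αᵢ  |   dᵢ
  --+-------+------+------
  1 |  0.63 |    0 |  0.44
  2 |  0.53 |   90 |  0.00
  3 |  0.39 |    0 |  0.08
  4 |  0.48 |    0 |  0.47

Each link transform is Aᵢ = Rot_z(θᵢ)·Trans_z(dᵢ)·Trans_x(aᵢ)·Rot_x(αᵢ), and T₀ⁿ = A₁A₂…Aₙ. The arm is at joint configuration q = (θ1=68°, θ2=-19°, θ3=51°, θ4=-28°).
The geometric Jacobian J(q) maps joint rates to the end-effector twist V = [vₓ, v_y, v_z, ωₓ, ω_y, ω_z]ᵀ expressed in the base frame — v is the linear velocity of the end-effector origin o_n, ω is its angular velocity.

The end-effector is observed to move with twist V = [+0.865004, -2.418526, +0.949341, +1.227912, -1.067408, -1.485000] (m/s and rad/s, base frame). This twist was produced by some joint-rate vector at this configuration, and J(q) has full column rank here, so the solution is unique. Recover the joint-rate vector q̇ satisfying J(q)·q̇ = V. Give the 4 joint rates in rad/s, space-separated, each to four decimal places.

-0.7250 -0.7600 0.9390 0.6880

o_n = [1.4497, 1.1420, 0.9306]
J₁: ẑ×o_n = [-1.1420, 1.4497, 0.0000], ω = ẑ
J2: z=[0.0000, 0.0000, 1.0000] o=[0.2360, 0.5841, 0.4400] → [-0.5579, 1.2137, 0.0000, 0.0000, 0.0000, 1.0000]
J3: z=[0.7547, -0.6561, 0.0000] o=[0.5837, 0.9841, 0.4400] → [-0.3219, -0.3703, 0.6873, 0.7547, -0.6561, 0.0000]
J4: z=[0.7547, -0.6561, 0.0000] o=[0.8051, 1.1169, 0.7431] → [-0.1230, -0.1415, 0.4418, 0.7547, -0.6561, 0.0000]
q̇ = J⁺·V = [-0.7250, -0.7600, 0.9390, 0.6880]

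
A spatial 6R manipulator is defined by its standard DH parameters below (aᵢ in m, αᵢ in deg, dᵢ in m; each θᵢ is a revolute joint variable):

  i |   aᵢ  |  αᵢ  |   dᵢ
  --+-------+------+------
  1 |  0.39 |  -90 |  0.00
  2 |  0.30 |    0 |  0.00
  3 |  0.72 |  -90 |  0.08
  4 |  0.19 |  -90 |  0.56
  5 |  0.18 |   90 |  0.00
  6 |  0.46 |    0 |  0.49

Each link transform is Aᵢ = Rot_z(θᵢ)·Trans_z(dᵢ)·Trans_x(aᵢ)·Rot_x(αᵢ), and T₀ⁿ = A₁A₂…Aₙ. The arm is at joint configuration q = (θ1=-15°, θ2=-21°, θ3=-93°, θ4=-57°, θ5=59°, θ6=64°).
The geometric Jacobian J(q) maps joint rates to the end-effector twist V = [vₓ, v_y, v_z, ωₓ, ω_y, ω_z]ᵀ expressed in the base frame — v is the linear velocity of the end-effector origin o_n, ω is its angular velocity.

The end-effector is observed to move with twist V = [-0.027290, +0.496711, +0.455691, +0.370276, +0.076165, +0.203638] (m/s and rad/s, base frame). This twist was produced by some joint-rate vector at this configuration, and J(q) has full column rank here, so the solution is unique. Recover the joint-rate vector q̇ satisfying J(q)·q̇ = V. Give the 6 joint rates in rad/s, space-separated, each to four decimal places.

o_n = [0.6212, 0.3836, 1.6807]
J₁: ẑ×o_n = [-0.3836, 0.6212, 0.0000], ω = ẑ
J2: z=[0.2588, 0.9659, 0.0000] o=[0.3767, -0.1009, 0.0000] → [1.6234, -0.4350, -0.1108, 0.2588, 0.9659, 0.0000]
J3: z=[0.2588, 0.9659, 0.0000] o=[0.6472, -0.1734, 0.1075] → [1.5196, -0.4072, 0.1693, 0.2588, 0.9659, 0.0000]
J4: z=[0.8824, -0.2364, 0.4067] o=[0.3851, -0.0204, 0.7653] → [-0.3807, -0.7117, 0.4123, 0.8824, -0.2364, 0.4067]
J5: z=[-0.4705, -0.4378, 0.7662] o=[0.8798, 0.0120, 1.0876] → [-0.5443, 0.0809, -0.2880, -0.4705, -0.4378, 0.7662]
J6: z=[0.4571, 0.6218, 0.6360] o=[0.7440, 0.1289, 1.0709] → [0.2172, -0.3568, 0.1927, 0.4571, 0.6218, 0.6360]
q̇ = J⁺·V = [0.9740, -0.7680, 0.9420, 0.2730, -0.7030, -0.5390]

0.9740 -0.7680 0.9420 0.2730 -0.7030 -0.5390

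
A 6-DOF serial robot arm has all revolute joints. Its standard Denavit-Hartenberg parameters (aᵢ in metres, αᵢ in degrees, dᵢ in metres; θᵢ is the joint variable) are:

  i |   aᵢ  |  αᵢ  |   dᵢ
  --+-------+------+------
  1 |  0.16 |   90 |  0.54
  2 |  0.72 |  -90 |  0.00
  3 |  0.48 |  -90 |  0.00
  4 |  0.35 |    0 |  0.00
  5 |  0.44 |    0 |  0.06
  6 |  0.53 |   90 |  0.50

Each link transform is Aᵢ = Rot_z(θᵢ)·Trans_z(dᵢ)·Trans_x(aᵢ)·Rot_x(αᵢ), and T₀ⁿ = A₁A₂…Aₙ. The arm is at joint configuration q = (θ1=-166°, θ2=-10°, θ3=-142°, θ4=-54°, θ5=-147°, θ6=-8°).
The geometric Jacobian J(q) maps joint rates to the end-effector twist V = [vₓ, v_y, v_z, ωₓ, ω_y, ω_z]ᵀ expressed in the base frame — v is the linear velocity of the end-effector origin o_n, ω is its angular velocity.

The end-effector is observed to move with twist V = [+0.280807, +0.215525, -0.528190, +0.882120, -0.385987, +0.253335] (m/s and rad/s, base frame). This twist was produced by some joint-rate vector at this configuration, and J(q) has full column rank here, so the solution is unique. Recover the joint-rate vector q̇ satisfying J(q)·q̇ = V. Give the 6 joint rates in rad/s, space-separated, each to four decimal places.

o_n = [-1.3712, -0.0068, 0.1998]
J₁: ẑ×o_n = [0.0068, -1.3712, 0.0000], ω = ẑ
J2: z=[-0.2419, 0.9703, 0.0000] o=[-0.1552, -0.0387, 0.5400] → [-0.3301, -0.0823, 1.1721, -0.2419, 0.9703, 0.0000]
J3: z=[-0.1685, -0.0420, 0.9848] o=[-0.8432, -0.2102, 0.4150] → [-0.1914, -0.5562, -0.0565, -0.1685, -0.0420, 0.9848]
J4: z=[-0.7789, 0.6179, -0.1069] o=[-0.5533, 0.1666, 0.4807] → [-0.1921, -0.1313, 0.6405, -0.7789, 0.6179, -0.1069]
J5: z=[-0.7789, 0.6179, -0.1069] o=[-0.4767, 0.3162, 0.7877] → [-0.3978, -0.3623, 0.8043, -0.7789, 0.6179, -0.1069]
J6: z=[-0.7789, 0.6179, -0.1069] o=[-0.7450, 0.0374, 0.5697] → [-0.2333, -0.2212, 0.4213, -0.7789, 0.6179, -0.1069]
q̇ = J⁺·V = [0.0610, 0.4160, 0.0570, -0.5390, -0.9340, 0.1990]

0.0610 0.4160 0.0570 -0.5390 -0.9340 0.1990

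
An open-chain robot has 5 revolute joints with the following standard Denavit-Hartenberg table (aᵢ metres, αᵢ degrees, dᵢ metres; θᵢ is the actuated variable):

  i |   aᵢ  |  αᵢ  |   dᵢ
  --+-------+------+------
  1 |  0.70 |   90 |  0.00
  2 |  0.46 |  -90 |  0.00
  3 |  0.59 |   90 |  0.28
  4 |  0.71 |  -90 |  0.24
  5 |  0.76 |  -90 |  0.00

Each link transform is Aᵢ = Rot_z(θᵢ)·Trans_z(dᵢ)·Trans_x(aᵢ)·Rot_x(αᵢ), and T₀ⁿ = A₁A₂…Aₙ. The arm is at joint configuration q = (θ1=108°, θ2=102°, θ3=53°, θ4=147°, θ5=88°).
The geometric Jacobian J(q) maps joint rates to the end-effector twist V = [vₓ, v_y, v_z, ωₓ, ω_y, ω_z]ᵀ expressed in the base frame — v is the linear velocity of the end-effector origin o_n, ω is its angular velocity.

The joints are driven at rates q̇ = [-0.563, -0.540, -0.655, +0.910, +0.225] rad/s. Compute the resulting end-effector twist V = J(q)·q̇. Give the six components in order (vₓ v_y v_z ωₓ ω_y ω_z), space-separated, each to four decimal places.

-0.3152 0.6674 0.5502 -0.1127 0.6884 0.2512

o_n = [-0.2849, -0.0633, -0.1138]
J₁: ẑ×o_n = [0.0633, -0.2849, 0.0000], ω = ẑ
J2: z=[0.9511, 0.3090, 0.0000] o=[-0.2163, 0.6657, 0.0000] → [-0.0352, 0.1083, -0.6722, 0.9511, 0.3090, 0.0000]
J3: z=[0.3023, -0.9303, -0.2079] o=[-0.1868, 0.5748, 0.4499] → [0.3918, 0.1908, -0.2842, 0.3023, -0.9303, -0.2079]
J4: z=[0.6237, 0.0281, 0.7812] o=[-0.5274, 0.0985, 0.7390] → [0.1025, 0.7214, -0.1077, 0.6237, 0.0281, 0.7812]
J5: z=[0.1391, 0.9794, -0.1462] o=[0.1684, -0.0367, 0.4956] → [-0.6008, 0.1511, 0.4403, 0.1391, 0.9794, -0.1462]
V = J·q̇ = [-0.3152, 0.6674, 0.5502, -0.1127, 0.6884, 0.2512]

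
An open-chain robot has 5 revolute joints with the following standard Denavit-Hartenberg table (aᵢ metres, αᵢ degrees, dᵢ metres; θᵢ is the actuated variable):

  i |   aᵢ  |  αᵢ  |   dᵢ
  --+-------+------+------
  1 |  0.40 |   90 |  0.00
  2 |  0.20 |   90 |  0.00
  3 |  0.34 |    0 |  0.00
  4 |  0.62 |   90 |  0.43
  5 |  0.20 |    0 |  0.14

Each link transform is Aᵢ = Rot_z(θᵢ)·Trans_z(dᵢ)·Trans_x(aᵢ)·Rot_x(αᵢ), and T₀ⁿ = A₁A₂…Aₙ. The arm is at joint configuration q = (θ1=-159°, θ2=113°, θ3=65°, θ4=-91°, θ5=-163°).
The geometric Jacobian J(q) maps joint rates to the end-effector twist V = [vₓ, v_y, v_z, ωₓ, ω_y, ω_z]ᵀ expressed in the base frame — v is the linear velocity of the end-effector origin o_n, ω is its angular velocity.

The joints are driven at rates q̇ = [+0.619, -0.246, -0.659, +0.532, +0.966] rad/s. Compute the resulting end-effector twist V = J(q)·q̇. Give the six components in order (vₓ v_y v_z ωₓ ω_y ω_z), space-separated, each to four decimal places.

0.2299 -0.4028 0.1048 0.3540 -1.0576 0.1796

o_n = [-0.4471, -0.1777, 0.7598]
J₁: ẑ×o_n = [0.1777, -0.4471, 0.0000], ω = ẑ
J2: z=[-0.3584, 0.9336, 0.0000] o=[-0.3734, -0.1433, 0.0000] → [0.7093, 0.2723, 0.0811, -0.3584, 0.9336, 0.0000]
J3: z=[-0.8594, -0.3299, 0.3907] o=[-0.3005, -0.1153, 0.1841] → [-0.1655, 0.4374, 0.0052, -0.8594, -0.3299, 0.3907]
J4: z=[-0.8594, -0.3299, 0.3907] o=[-0.3585, 0.1925, 0.3164] → [-0.0016, 0.3464, 0.2888, -0.8594, -0.3299, 0.3907]
J5: z=[0.1622, -0.9005, -0.4035] o=[-0.4273, -0.1251, 0.9973] → [0.1927, 0.0465, -0.0264, 0.1622, -0.9005, -0.4035]
V = J·q̇ = [0.2299, -0.4028, 0.1048, 0.3540, -1.0576, 0.1796]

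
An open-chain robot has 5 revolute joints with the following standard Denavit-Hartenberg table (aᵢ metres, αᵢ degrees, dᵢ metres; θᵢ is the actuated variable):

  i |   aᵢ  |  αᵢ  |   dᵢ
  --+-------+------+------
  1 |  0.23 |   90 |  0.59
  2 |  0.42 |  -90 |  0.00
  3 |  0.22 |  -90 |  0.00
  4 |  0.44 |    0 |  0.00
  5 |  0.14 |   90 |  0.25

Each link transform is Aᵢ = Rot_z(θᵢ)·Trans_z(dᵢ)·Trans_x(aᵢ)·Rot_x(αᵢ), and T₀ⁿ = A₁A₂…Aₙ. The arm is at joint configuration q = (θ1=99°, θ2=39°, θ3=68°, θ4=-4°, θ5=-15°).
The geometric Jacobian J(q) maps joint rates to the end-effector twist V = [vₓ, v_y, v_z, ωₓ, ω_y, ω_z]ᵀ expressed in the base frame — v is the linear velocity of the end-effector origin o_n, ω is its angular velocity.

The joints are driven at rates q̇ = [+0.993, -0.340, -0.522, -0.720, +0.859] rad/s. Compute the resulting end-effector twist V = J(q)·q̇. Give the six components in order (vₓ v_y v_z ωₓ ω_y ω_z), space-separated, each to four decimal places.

o_n = [-0.9045, 0.4223, 0.9543]
J₁: ẑ×o_n = [-0.4223, -0.9045, 0.0000], ω = ẑ
J2: z=[0.9877, 0.1564, 0.0000] o=[-0.0360, 0.2272, 0.5900] → [0.0570, -0.3598, 0.3286, 0.9877, 0.1564, 0.0000]
J3: z=[0.0984, -0.6216, 0.7771] o=[-0.0870, 0.5496, 0.8543] → [0.0367, -0.6452, -0.5207, 0.0984, -0.6216, 0.7771]
J4: z=[-0.2573, -0.7703, -0.5835] o=[-0.2985, 0.5809, 0.9062] → [-0.1296, 0.3660, -0.4260, -0.2573, -0.7703, -0.5835]
J5: z=[-0.2573, -0.7703, -0.5835] o=[-0.7175, 0.6244, 1.0335] → [-0.0568, 0.0888, -0.0921, -0.2573, -0.7703, -0.5835]
V = J·q̇ = [-0.4135, -0.6264, 0.3876, -0.4230, 0.1642, 0.5062]

-0.4135 -0.6264 0.3876 -0.4230 0.1642 0.5062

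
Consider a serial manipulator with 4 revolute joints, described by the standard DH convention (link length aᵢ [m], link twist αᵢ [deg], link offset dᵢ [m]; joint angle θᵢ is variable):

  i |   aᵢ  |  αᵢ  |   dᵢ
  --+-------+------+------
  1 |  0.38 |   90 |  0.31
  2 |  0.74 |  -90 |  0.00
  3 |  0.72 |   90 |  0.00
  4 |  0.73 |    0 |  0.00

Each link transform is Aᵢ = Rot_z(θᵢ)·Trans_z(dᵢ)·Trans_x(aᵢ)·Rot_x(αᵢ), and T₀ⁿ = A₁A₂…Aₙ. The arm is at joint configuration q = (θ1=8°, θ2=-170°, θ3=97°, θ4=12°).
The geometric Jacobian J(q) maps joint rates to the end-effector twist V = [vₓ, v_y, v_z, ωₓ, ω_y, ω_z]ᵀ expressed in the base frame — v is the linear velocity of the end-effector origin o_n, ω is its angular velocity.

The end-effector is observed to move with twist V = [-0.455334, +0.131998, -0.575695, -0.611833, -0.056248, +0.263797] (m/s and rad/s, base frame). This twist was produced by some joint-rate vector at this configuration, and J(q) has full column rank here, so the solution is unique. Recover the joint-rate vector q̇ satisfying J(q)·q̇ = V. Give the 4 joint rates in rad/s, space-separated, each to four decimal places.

-0.6160 0.0260 -0.9730 0.4550

o_n = [-0.3469, 1.3886, 0.0624]
J₁: ẑ×o_n = [-1.3886, -0.3469, 0.0000], ω = ẑ
J2: z=[0.1392, -0.9903, 0.0000] o=[0.3763, 0.0529, 0.3100] → [0.2452, 0.0345, -0.5303, 0.1392, -0.9903, 0.0000]
J3: z=[0.1720, 0.0242, -0.9848] o=[-0.3454, -0.0485, 0.1815] → [1.4124, 0.0220, 0.2472, 0.1720, 0.0242, -0.9848]
J4: z=[-0.9849, -0.0154, -0.1724] o=[-0.3592, 0.6712, 0.1967] → [0.1257, -0.1345, -0.7064, -0.9849, -0.0154, -0.1724]
q̇ = J⁺·V = [-0.6160, 0.0260, -0.9730, 0.4550]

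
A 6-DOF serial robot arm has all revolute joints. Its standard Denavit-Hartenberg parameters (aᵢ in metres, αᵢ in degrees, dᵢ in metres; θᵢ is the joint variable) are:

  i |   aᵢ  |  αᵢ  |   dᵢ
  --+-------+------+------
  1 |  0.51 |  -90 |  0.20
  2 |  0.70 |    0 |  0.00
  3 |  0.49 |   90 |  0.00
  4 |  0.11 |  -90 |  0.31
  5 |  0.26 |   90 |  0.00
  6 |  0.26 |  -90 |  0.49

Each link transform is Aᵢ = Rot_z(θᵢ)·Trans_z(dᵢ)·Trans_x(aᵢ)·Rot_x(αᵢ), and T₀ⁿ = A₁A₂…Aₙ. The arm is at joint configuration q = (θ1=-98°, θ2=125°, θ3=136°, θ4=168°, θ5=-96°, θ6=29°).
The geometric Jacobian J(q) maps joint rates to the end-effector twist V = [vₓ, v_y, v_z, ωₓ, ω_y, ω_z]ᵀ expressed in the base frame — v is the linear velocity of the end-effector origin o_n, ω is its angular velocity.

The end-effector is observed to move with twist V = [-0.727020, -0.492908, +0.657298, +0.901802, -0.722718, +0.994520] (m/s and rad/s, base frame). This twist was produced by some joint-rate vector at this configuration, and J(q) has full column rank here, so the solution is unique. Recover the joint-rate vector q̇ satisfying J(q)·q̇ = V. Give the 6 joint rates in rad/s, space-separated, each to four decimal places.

o_n = [-0.1039, 0.7861, 0.3821]
J₁: ẑ×o_n = [-0.7861, -0.1039, 0.0000], ω = ẑ
J2: z=[0.9903, -0.1392, 0.0000] o=[-0.0710, -0.5050, 0.2000] → [-0.0253, -0.1803, 1.2739, 0.9903, -0.1392, 0.0000]
J3: z=[0.9903, -0.1392, 0.0000] o=[-0.0151, -0.1074, -0.3734] → [-0.1051, -0.7482, 0.8724, 0.9903, -0.1392, 0.0000]
J4: z=[0.1375, 0.9781, -0.1564] o=[-0.0044, -0.0315, 0.1106] → [0.3935, -0.0218, 0.2097, 0.1375, 0.9781, -0.1564]
J5: z=[-0.9732, 0.1039, -0.2054] o=[0.0585, 0.2518, -0.0442] → [0.1540, 0.4482, -0.5030, -0.9732, 0.1039, -0.2054]
J6: z=[-0.1979, 0.0772, 0.9772] o=[0.0890, 0.5096, -0.0584] → [-0.2361, -0.1014, -0.0398, -0.1979, 0.0772, 0.9772]
q̇ = J⁺·V = [0.3060, 0.3040, 0.0580, -0.6440, -0.7400, 0.4460]

0.3060 0.3040 0.0580 -0.6440 -0.7400 0.4460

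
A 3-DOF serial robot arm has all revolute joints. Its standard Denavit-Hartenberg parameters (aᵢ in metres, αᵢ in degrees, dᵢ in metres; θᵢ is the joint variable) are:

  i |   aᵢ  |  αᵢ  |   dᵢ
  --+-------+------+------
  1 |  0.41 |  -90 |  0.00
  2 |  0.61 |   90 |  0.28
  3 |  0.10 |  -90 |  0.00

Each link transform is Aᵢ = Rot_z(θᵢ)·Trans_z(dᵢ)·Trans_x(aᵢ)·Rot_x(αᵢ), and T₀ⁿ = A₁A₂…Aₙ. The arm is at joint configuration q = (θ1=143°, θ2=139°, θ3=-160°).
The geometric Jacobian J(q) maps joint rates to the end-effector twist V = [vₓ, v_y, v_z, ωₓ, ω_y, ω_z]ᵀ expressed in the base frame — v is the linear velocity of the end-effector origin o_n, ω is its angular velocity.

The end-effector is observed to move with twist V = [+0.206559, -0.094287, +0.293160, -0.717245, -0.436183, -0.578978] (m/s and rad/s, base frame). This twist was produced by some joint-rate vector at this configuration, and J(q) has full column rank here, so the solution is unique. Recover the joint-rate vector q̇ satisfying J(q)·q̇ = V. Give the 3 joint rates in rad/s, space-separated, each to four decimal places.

-0.2220 0.7800 0.4730

o_n = [-0.1643, -0.1839, -0.3385]
J₁: ẑ×o_n = [0.1839, -0.1643, 0.0000], ω = ẑ
J2: z=[-0.6018, -0.7986, 0.0000] o=[-0.3274, 0.2467, 0.0000] → [0.2704, -0.2037, 0.3895, -0.6018, -0.7986, 0.0000]
J3: z=[-0.5240, 0.3948, -0.7547] o=[-0.1283, -0.2539, -0.4002] → [0.0772, 0.0595, -0.0224, -0.5240, 0.3948, -0.7547]
q̇ = J⁺·V = [-0.2220, 0.7800, 0.4730]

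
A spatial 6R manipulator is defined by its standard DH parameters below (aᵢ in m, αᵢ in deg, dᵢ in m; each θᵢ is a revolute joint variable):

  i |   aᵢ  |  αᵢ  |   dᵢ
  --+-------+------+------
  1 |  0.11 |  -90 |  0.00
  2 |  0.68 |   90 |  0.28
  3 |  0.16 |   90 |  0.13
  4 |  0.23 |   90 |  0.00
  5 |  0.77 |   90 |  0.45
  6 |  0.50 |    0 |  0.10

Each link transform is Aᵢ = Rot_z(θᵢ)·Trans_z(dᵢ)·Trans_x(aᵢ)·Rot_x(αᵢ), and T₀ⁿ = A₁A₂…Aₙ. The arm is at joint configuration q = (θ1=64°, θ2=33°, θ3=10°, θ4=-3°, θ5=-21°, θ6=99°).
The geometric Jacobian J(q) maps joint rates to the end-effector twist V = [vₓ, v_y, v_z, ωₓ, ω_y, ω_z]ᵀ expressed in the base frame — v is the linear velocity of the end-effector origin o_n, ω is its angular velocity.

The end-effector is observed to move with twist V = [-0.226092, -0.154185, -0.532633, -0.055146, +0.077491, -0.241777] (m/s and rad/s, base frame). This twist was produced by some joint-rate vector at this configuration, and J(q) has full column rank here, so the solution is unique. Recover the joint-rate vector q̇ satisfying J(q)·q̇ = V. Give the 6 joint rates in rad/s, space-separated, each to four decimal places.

o_n = [-0.2862, 1.1947, -1.5657]
J₁: ẑ×o_n = [-1.1947, -0.2862, 0.0000], ω = ẑ
J2: z=[-0.8988, 0.4384, 0.0000] o=[0.0482, 0.0989, 0.0000] → [-0.6863, -1.4072, -0.8383, -0.8988, 0.4384, 0.0000]
J3: z=[0.2388, 0.4895, 0.8387] o=[0.0466, 0.7342, -0.3704] → [-0.9713, 0.0063, 0.2728, 0.2388, 0.4895, 0.8387]
J4: z=[0.9490, -0.3008, -0.0946] o=[0.1106, 0.9288, -0.3471] → [0.3917, 1.1939, 0.1330, 0.9490, -0.3008, -0.0946]
J5: z=[-0.2492, -0.5317, -0.8095] o=[0.1550, 1.1109, -0.4804] → [0.6448, 0.0867, -0.2555, -0.2492, -0.5317, -0.8095]
J6: z=[-0.9552, -0.0029, 0.2960] o=[-0.0801, 1.5238, -1.2352] → [0.0984, -0.3767, 0.3138, -0.9552, -0.0029, 0.2960]
q̇ = J⁺·V = [-0.1570, 0.7310, 0.5900, 0.6420, 0.6370, -0.0110]

-0.1570 0.7310 0.5900 0.6420 0.6370 -0.0110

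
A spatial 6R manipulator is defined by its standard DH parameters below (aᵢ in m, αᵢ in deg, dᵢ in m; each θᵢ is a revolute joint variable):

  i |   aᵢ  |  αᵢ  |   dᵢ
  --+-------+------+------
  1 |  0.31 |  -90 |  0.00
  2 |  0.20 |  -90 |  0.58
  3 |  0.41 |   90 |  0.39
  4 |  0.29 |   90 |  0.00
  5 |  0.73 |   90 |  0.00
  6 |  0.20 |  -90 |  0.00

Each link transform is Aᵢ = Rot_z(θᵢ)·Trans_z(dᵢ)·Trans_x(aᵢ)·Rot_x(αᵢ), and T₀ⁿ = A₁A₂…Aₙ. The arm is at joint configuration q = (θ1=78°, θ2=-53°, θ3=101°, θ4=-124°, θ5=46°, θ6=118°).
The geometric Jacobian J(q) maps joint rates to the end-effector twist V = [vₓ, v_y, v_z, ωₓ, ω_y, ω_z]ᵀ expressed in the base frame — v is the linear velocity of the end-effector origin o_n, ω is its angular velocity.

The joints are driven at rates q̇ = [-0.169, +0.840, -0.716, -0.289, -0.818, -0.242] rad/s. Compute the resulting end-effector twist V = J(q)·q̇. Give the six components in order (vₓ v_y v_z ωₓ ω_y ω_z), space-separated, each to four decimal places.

-0.6027 0.4529 -0.3972 -0.3038 -0.9397 0.2374

o_n = [-0.4922, 0.7417, 0.6117]
J₁: ẑ×o_n = [-0.7417, -0.4922, 0.0000], ω = ẑ
J2: z=[-0.9781, 0.2079, 0.0000] o=[0.0645, 0.3032, 0.0000] → [0.1272, 0.5983, -0.3132, -0.9781, 0.2079, 0.0000]
J3: z=[0.1660, 0.7812, -0.6018] o=[-0.4778, 0.5415, 0.1597] → [0.4735, -0.0664, 0.0445, 0.1660, 0.7812, -0.6018]
J4: z=[0.3095, 0.5382, 0.7840] o=[-0.0292, 0.7165, -0.1375] → [0.3834, -0.5948, 0.2570, 0.3095, 0.5382, 0.7840]
J5: z=[-0.6834, 0.6992, -0.2102] o=[-0.2210, 0.5800, 0.0319] → [0.4393, 0.4532, 0.0791, -0.6834, 0.6992, -0.2102]
J6: z=[-0.6906, -0.7124, -0.1244] o=[-0.3938, 0.6239, 0.7398] → [0.1060, -0.0763, -0.1515, -0.6906, -0.7124, -0.1244]
V = J·q̇ = [-0.6027, 0.4529, -0.3972, -0.3038, -0.9397, 0.2374]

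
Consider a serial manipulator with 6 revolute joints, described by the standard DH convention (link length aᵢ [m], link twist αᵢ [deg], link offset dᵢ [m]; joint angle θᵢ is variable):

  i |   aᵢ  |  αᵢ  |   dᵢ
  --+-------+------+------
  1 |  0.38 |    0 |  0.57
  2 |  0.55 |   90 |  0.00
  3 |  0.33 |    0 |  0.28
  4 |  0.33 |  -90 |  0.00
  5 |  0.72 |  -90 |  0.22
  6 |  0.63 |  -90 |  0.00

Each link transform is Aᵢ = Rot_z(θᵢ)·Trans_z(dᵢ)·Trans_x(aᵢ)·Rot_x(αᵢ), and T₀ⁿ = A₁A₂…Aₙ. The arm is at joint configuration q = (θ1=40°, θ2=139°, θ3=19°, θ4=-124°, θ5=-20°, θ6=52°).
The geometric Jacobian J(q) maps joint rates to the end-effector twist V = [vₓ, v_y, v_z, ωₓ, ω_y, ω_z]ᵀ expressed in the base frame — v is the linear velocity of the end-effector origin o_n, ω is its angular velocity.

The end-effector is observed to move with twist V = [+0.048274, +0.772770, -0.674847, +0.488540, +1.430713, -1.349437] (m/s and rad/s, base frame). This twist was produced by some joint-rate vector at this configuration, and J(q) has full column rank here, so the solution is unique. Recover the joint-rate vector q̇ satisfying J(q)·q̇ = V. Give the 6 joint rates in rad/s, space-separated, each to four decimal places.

o_n = [0.0625, 0.9073, -0.5753]
J₁: ẑ×o_n = [-0.9073, 0.0625, 0.0000], ω = ẑ
J2: z=[0.0000, 0.0000, 1.0000] o=[0.2911, 0.2443, 0.5700] → [-0.6630, -0.2286, 0.0000, 0.0000, 0.0000, 1.0000]
J3: z=[0.0175, 0.9998, 0.0000] o=[-0.2588, 0.2539, 0.5700] → [-1.1452, 0.0200, -0.3099, 0.0175, 0.9998, 0.0000]
J4: z=[0.0175, 0.9998, 0.0000] o=[-0.5659, 0.5393, 0.6774] → [-1.2526, 0.0219, -0.6219, 0.0175, 0.9998, 0.0000]
J5: z=[-0.9658, 0.0169, -0.2588] o=[-0.4805, 0.5378, 0.3587] → [0.0799, -1.0426, -0.3660, -0.9658, 0.0169, -0.2588]
J6: z=[0.0721, -0.9411, -0.3304] o=[-0.5136, 0.7846, -0.3518] → [0.2509, -0.1742, 0.5510, 0.0721, -0.9411, -0.3304]
q̇ = J⁺·V = [-0.9870, -0.6920, 0.0180, 0.8760, -0.5330, -0.5800]

-0.9870 -0.6920 0.0180 0.8760 -0.5330 -0.5800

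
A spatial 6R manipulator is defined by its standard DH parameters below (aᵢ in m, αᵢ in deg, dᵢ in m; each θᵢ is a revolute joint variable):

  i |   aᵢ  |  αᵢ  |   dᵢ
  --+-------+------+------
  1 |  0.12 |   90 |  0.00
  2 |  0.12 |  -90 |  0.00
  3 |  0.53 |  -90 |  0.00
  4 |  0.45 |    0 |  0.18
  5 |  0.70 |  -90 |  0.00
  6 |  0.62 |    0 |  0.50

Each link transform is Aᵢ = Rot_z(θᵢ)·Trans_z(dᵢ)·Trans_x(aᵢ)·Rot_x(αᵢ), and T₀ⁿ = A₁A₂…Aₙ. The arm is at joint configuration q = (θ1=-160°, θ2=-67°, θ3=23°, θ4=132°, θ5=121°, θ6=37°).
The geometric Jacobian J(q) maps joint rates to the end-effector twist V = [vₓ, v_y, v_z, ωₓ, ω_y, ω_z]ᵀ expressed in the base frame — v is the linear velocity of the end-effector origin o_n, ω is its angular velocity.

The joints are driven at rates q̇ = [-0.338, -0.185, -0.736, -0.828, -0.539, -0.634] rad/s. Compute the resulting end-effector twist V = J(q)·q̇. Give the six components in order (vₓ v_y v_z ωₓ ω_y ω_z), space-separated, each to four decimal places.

0.1297 1.1360 1.3151 0.3576 1.5245 -0.6759

o_n = [-1.1442, -0.3760, -0.1099]
J₁: ẑ×o_n = [0.3760, -1.1442, 0.0000], ω = ẑ
J2: z=[-0.3420, 0.9397, 0.0000] o=[-0.1128, -0.0410, 0.0000] → [-0.1033, -0.0376, 1.0838, -0.3420, 0.9397, 0.0000]
J3: z=[-0.8650, -0.3148, 0.3907] o=[-0.1568, -0.0571, -0.1105] → [0.1244, -0.3853, -0.0350, -0.8650, -0.3148, 0.3907]
J4: z=[0.4583, -0.8128, 0.3597] o=[-0.2651, -0.3169, -0.5595] → [-0.3442, -0.5222, -0.7416, 0.4583, -0.8128, 0.3597]
J5: z=[0.4583, -0.8128, 0.3597] o=[0.1682, -0.2103, -0.3703] → [-0.1521, -0.5914, -1.1426, 0.4583, -0.8128, 0.3597]
J6: z=[-0.4483, -0.5608, -0.6961] o=[-0.3691, -0.3207, 0.0646] → [0.0594, 0.4613, -0.4099, -0.4483, -0.5608, -0.6961]
V = J·q̇ = [0.1297, 1.1360, 1.3151, 0.3576, 1.5245, -0.6759]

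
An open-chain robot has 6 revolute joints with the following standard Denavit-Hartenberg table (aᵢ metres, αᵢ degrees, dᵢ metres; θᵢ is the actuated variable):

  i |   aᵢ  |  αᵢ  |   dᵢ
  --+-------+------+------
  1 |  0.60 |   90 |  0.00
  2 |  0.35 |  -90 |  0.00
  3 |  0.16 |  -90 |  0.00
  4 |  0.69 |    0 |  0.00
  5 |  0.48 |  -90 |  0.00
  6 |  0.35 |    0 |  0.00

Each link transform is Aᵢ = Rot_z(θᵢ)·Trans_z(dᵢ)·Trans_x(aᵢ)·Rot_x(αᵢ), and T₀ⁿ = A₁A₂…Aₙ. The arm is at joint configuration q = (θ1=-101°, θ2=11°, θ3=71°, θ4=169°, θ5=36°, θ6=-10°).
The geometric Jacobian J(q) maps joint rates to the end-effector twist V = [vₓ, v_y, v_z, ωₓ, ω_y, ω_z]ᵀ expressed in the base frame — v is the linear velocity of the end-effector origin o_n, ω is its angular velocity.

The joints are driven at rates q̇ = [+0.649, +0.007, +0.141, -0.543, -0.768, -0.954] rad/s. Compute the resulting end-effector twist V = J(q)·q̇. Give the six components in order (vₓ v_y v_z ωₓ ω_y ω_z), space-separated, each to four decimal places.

-0.1354 -0.7631 -1.3964 -1.0340 -1.0480 0.1502

o_n = [-1.2387, -0.2091, 0.1901]
J₁: ẑ×o_n = [0.2091, -1.2387, 0.0000], ω = ẑ
J2: z=[-0.9816, 0.1908, 0.0000] o=[-0.1145, -0.5890, 0.0000] → [0.0363, 0.1866, -0.1584, -0.9816, 0.1908, 0.0000]
J3: z=[0.0364, 0.1873, 0.9816] o=[-0.1800, -0.9262, 0.0668] → [-0.6809, -1.0437, 0.2244, 0.0364, 0.1873, 0.9816]
J4: z=[0.4967, 0.8490, -0.1804] o=[-0.0413, -1.0053, 0.0767] → [0.2399, 0.1597, 1.4120, 0.4967, 0.8490, -0.1804]
J5: z=[0.4967, 0.8490, -0.1804] o=[-0.6334, -0.6953, -0.0946] → [0.3294, -0.0322, 0.7553, 0.4967, 0.8490, -0.1804]
J6: z=[0.3995, -0.0391, 0.9159] o=[-1.0033, -0.4423, 0.0775] → [-0.2180, -0.2606, 0.0840, 0.3995, -0.0391, 0.9159]
V = J·q̇ = [-0.1354, -0.7631, -1.3964, -1.0340, -1.0480, 0.1502]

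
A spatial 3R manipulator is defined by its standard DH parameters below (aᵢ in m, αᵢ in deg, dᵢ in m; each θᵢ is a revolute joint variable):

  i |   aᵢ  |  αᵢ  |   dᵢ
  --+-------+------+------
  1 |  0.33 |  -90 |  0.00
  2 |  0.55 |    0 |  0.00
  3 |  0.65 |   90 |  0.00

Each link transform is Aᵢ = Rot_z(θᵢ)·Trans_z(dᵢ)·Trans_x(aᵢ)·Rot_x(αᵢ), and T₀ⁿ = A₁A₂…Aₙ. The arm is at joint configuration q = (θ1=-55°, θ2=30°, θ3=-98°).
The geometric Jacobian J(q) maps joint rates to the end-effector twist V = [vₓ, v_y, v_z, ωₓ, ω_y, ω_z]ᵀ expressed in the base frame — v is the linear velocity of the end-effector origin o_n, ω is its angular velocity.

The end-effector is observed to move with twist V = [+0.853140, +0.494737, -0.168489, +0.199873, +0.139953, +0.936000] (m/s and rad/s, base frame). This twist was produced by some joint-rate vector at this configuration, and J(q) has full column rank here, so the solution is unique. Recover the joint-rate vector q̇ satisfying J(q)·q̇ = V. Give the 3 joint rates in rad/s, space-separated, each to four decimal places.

0.9360 0.2290 0.0150

o_n = [0.6021, -0.8600, 0.3277]
J₁: ẑ×o_n = [0.8600, 0.6021, -0.0000], ω = ẑ
J2: z=[0.8192, 0.5736, 0.0000] o=[0.1893, -0.2703, 0.0000] → [0.1879, -0.2684, -0.7198, 0.8192, 0.5736, 0.0000]
J3: z=[0.8192, 0.5736, 0.0000] o=[0.4625, -0.6605, -0.2750] → [0.3457, -0.4937, -0.2435, 0.8192, 0.5736, 0.0000]
q̇ = J⁺·V = [0.9360, 0.2290, 0.0150]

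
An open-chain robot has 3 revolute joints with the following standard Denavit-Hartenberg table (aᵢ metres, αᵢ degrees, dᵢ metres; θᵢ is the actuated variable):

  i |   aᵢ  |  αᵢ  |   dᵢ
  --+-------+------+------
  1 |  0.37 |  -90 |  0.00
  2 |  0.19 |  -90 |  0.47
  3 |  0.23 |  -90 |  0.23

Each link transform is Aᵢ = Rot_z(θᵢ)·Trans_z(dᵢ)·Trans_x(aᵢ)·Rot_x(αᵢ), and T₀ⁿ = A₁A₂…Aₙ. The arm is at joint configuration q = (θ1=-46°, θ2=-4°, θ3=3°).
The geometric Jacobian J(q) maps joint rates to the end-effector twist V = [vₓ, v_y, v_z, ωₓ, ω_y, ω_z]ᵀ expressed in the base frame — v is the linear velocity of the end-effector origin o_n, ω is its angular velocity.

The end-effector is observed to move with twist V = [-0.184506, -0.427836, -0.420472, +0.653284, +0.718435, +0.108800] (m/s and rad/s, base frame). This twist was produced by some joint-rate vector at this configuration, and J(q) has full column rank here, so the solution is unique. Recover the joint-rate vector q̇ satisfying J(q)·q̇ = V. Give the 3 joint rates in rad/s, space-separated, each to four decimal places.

o_n = [0.8884, -0.2607, -0.2002]
J₁: ẑ×o_n = [0.2607, 0.8884, -0.0000], ω = ẑ
J2: z=[0.7193, 0.6947, 0.0000] o=[0.2570, -0.2662, 0.0000] → [-0.1390, 0.1440, -0.4347, 0.7193, 0.6947, 0.0000]
J3: z=[0.0485, -0.0502, -0.9976] o=[0.7268, -0.0760, 0.0133] → [-0.1736, -0.1509, -0.0008, 0.0485, -0.0502, -0.9976]
q̇ = J⁺·V = [-0.7920, 0.9690, -0.9030]

-0.7920 0.9690 -0.9030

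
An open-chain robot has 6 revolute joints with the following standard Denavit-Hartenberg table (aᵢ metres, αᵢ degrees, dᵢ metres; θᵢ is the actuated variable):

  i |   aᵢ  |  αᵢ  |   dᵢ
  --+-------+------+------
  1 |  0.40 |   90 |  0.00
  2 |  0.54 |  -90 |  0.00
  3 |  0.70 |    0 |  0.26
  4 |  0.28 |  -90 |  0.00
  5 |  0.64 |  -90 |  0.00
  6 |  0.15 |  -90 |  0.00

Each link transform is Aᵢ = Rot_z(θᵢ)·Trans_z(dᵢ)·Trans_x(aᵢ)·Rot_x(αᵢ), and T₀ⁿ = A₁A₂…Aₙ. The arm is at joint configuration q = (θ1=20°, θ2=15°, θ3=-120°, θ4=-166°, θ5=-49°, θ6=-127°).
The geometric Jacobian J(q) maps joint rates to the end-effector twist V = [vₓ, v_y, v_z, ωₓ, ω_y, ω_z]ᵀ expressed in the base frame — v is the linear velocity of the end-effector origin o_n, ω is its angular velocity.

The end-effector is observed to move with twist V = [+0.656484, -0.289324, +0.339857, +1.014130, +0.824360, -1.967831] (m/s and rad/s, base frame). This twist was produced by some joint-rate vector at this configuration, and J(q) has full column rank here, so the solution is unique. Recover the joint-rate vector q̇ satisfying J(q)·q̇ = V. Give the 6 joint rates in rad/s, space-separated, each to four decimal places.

-0.8310 -0.5410 -0.8880 -0.4090 -0.8950 0.1840

o_n = [0.4254, 0.2002, 0.7170]
J₁: ẑ×o_n = [-0.2002, 0.4254, 0.0000], ω = ẑ
J2: z=[0.3420, -0.9397, 0.0000] o=[0.3759, 0.1368, 0.0000] → [-0.6737, -0.2452, 0.0682, 0.3420, -0.9397, 0.0000]
J3: z=[-0.2432, -0.0885, 0.9659] o=[0.8660, 0.3152, 0.1398] → [0.0600, -0.2853, -0.0110, -0.2432, -0.0885, 0.9659]
J4: z=[-0.2432, -0.0885, 0.9659] o=[0.6924, -0.3931, 0.3003] → [-0.6100, -0.1566, -0.1679, -0.2432, -0.0885, 0.9659]
J5: z=[-0.9668, -0.0586, -0.2488] o=[0.6704, -0.1147, 0.3203] → [0.0551, 0.4445, -0.3188, -0.9668, -0.0586, -0.2488]
J6: z=[0.1003, 0.8085, -0.5799] o=[0.5200, 0.2601, 0.8168] → [-0.1154, 0.0649, 0.0705, 0.1003, 0.8085, -0.5799]
q̇ = J⁺·V = [-0.8310, -0.5410, -0.8880, -0.4090, -0.8950, 0.1840]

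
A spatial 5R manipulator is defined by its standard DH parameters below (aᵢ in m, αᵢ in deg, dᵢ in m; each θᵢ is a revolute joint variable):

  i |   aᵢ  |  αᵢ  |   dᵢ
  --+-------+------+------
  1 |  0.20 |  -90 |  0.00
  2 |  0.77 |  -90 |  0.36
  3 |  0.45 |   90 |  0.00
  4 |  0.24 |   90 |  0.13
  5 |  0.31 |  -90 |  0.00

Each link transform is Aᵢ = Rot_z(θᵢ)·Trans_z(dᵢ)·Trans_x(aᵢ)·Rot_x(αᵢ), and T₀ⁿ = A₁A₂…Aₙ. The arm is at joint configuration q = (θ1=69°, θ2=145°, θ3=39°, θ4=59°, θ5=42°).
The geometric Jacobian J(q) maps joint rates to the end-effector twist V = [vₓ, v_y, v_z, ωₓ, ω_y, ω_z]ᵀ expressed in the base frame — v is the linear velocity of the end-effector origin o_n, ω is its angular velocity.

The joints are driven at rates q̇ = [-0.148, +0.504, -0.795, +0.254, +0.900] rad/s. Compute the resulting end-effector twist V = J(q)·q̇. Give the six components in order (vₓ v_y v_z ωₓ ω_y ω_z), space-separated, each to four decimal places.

-1.1016 0.1204 0.5981 -0.1658 0.1706 -1.6145

o_n = [-0.6317, -1.1250, -0.5418]
J₁: ẑ×o_n = [1.1250, -0.6317, 0.0000], ω = ẑ
J2: z=[-0.9336, 0.3584, 0.0000] o=[0.0717, 0.1867, 0.0000] → [-0.1941, -0.5058, 1.4766, -0.9336, 0.3584, 0.0000]
J3: z=[-0.2056, -0.5355, 0.8192] o=[-0.4905, -0.2731, -0.4417] → [0.7514, -0.1363, 0.0995, -0.2056, -0.5355, 0.8192]
J4: z=[-0.9103, -0.2028, -0.3610] o=[-0.3287, -0.6421, -0.6422] → [-0.1947, 0.2008, 0.3782, -0.9103, -0.2028, -0.3610]
J5: z=[0.4139, -0.4270, -0.8040] o=[-0.4449, -0.8799, -0.5758] → [-0.2116, 0.1361, -0.1812, 0.4139, -0.4270, -0.8040]
V = J·q̇ = [-1.1016, 0.1204, 0.5981, -0.1658, 0.1706, -1.6145]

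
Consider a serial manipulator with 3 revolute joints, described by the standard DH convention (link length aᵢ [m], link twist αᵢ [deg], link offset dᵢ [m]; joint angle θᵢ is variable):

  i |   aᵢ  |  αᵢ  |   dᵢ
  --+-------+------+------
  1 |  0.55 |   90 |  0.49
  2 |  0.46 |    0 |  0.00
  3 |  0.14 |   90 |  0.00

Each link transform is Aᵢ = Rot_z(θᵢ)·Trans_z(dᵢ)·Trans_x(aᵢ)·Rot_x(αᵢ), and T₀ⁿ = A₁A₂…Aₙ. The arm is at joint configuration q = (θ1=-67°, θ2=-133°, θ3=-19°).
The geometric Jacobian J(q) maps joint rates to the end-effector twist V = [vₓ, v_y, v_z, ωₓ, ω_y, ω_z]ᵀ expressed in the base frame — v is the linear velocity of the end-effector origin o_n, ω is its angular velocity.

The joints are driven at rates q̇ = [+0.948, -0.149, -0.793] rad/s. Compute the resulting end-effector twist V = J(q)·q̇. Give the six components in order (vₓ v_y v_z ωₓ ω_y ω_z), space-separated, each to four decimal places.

0.0545 0.1449 0.1632 0.8671 0.3681 0.9480

o_n = [0.0440, -0.1037, 0.0879]
J₁: ẑ×o_n = [0.1037, 0.0440, -0.0000], ω = ẑ
J2: z=[-0.9205, -0.3907, 0.0000] o=[0.2149, -0.5063, 0.4900] → [0.1571, -0.3702, -0.4373, -0.9205, -0.3907, 0.0000]
J3: z=[-0.9205, -0.3907, 0.0000] o=[0.0923, -0.2175, 0.1536] → [0.0257, -0.0605, -0.1236, -0.9205, -0.3907, 0.0000]
V = J·q̇ = [0.0545, 0.1449, 0.1632, 0.8671, 0.3681, 0.9480]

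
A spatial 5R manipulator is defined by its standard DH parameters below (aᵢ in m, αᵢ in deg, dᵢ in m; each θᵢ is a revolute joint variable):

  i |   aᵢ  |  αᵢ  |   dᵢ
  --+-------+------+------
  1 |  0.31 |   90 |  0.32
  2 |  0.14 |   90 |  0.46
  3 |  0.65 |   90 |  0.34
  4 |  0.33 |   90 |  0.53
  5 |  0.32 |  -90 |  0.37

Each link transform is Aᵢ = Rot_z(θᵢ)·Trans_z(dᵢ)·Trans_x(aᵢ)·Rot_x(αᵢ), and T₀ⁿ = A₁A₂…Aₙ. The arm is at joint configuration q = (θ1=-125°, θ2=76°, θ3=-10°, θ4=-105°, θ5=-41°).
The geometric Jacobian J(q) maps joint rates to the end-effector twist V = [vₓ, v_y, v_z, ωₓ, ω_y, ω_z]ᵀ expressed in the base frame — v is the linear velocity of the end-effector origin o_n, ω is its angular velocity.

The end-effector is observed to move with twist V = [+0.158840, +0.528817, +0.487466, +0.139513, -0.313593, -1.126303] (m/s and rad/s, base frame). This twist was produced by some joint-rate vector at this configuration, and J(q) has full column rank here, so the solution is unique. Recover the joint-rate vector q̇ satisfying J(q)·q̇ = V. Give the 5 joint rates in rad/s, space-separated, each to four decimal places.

-0.9000 0.4860 0.2160 0.7990 0.0400

o_n = [-0.2426, -0.1378, 0.5683]
J₁: ẑ×o_n = [0.1378, -0.2426, 0.0000], ω = ẑ
J2: z=[-0.8192, 0.5736, 0.0000] o=[-0.1778, -0.2539, 0.3200] → [0.1424, 0.2034, -0.0579, -0.8192, 0.5736, 0.0000]
J3: z=[-0.5565, -0.7948, -0.2419] o=[-0.5740, -0.0178, 0.4558] → [-0.1184, -0.0176, 0.3302, -0.5565, -0.7948, -0.2419]
J4: z=[0.8308, -0.5305, -0.1685] o=[-0.7596, -0.4797, 0.9947] → [0.2838, 0.2671, 0.5582, 0.8308, -0.5305, -0.1685]
J5: z=[-0.1494, 0.0790, -0.9856] o=[-0.1424, -0.4823, 0.9009] → [0.3132, 0.0491, -0.0436, -0.1494, 0.0790, -0.9856]
q̇ = J⁺·V = [-0.9000, 0.4860, 0.2160, 0.7990, 0.0400]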